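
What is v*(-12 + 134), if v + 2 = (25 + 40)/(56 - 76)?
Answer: -1281/2 ≈ -640.50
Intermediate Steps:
v = -21/4 (v = -2 + (25 + 40)/(56 - 76) = -2 + 65/(-20) = -2 + 65*(-1/20) = -2 - 13/4 = -21/4 ≈ -5.2500)
v*(-12 + 134) = -21*(-12 + 134)/4 = -21/4*122 = -1281/2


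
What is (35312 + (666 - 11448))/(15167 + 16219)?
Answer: 12265/15693 ≈ 0.78156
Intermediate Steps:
(35312 + (666 - 11448))/(15167 + 16219) = (35312 - 10782)/31386 = 24530*(1/31386) = 12265/15693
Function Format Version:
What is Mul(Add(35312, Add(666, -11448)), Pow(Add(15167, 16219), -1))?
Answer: Rational(12265, 15693) ≈ 0.78156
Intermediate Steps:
Mul(Add(35312, Add(666, -11448)), Pow(Add(15167, 16219), -1)) = Mul(Add(35312, -10782), Pow(31386, -1)) = Mul(24530, Rational(1, 31386)) = Rational(12265, 15693)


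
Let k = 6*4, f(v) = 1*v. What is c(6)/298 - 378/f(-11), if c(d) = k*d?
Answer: 57114/1639 ≈ 34.847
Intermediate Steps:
f(v) = v
k = 24
c(d) = 24*d
c(6)/298 - 378/f(-11) = (24*6)/298 - 378/(-11) = 144*(1/298) - 378*(-1/11) = 72/149 + 378/11 = 57114/1639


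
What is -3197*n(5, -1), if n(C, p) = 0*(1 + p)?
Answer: 0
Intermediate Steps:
n(C, p) = 0
-3197*n(5, -1) = -3197*0 = 0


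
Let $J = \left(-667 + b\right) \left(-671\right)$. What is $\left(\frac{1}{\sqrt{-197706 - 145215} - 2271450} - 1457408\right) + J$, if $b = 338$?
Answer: $- \frac{2126824172198901893}{1719828481807} - \frac{i \sqrt{342921}}{5159485445421} \approx -1.2366 \cdot 10^{6} - 1.135 \cdot 10^{-10} i$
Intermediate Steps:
$J = 220759$ ($J = \left(-667 + 338\right) \left(-671\right) = \left(-329\right) \left(-671\right) = 220759$)
$\left(\frac{1}{\sqrt{-197706 - 145215} - 2271450} - 1457408\right) + J = \left(\frac{1}{\sqrt{-197706 - 145215} - 2271450} - 1457408\right) + 220759 = \left(\frac{1}{\sqrt{-342921} - 2271450} - 1457408\right) + 220759 = \left(\frac{1}{i \sqrt{342921} - 2271450} - 1457408\right) + 220759 = \left(\frac{1}{-2271450 + i \sqrt{342921}} - 1457408\right) + 220759 = \left(-1457408 + \frac{1}{-2271450 + i \sqrt{342921}}\right) + 220759 = -1236649 + \frac{1}{-2271450 + i \sqrt{342921}}$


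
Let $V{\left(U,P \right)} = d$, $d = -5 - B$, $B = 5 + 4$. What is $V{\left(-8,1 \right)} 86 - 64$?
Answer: $-1268$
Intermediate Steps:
$B = 9$
$d = -14$ ($d = -5 - 9 = -14$)
$V{\left(U,P \right)} = -14$
$V{\left(-8,1 \right)} 86 - 64 = \left(-14\right) 86 - 64 = -1204 - 64 = -1268$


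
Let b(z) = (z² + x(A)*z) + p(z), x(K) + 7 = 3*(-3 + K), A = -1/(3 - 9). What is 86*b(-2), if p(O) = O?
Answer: 2838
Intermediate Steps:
A = ⅙ (A = -1/(-6) = -1*(-⅙) = ⅙ ≈ 0.16667)
x(K) = -16 + 3*K (x(K) = -7 + 3*(-3 + K) = -7 + (-9 + 3*K) = -16 + 3*K)
b(z) = z² - 29*z/2 (b(z) = (z² + (-16 + 3*(⅙))*z) + z = (z² + (-16 + ½)*z) + z = (z² - 31*z/2) + z = z² - 29*z/2)
86*b(-2) = 86*((½)*(-2)*(-29 + 2*(-2))) = 86*((½)*(-2)*(-29 - 4)) = 86*((½)*(-2)*(-33)) = 86*33 = 2838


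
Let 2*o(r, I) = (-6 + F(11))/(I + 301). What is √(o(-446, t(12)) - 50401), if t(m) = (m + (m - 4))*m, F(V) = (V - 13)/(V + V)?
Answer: I*√7139685696638/11902 ≈ 224.5*I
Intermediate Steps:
F(V) = (-13 + V)/(2*V) (F(V) = (-13 + V)/((2*V)) = (-13 + V)*(1/(2*V)) = (-13 + V)/(2*V))
t(m) = m*(-4 + 2*m) (t(m) = (m + (-4 + m))*m = (-4 + 2*m)*m = m*(-4 + 2*m))
o(r, I) = -67/(22*(301 + I)) (o(r, I) = ((-6 + (½)*(-13 + 11)/11)/(I + 301))/2 = ((-6 + (½)*(1/11)*(-2))/(301 + I))/2 = ((-6 - 1/11)/(301 + I))/2 = (-67/(11*(301 + I)))/2 = -67/(22*(301 + I)))
√(o(-446, t(12)) - 50401) = √(-67/(6622 + 22*(2*12*(-2 + 12))) - 50401) = √(-67/(6622 + 22*(2*12*10)) - 50401) = √(-67/(6622 + 22*240) - 50401) = √(-67/(6622 + 5280) - 50401) = √(-67/11902 - 50401) = √(-599872769/11902) = I*√7139685696638/11902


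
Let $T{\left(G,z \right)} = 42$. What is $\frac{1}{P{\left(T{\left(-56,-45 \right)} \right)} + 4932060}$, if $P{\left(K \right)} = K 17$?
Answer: $\frac{1}{4932774} \approx 2.0273 \cdot 10^{-7}$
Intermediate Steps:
$P{\left(K \right)} = 17 K$
$\frac{1}{P{\left(T{\left(-56,-45 \right)} \right)} + 4932060} = \frac{1}{17 \cdot 42 + 4932060} = \frac{1}{714 + 4932060} = \frac{1}{4932774}$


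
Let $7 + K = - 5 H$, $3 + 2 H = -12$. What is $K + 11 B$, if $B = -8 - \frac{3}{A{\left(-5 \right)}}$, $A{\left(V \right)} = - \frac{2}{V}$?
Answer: $-140$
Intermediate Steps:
$H = - \frac{15}{2}$ ($H = - \frac{3}{2} + \frac{1}{2} \left(-12\right) = - \frac{3}{2} - 6 = - \frac{15}{2} \approx -7.5$)
$K = \frac{61}{2}$ ($K = -7 - - \frac{75}{2} = -7 + \frac{75}{2} = \frac{61}{2} \approx 30.5$)
$B = - \frac{31}{2}$ ($B = -8 - \frac{3}{\left(-2\right) \frac{1}{-5}} = -8 - \frac{3}{\left(-2\right) \left(- \frac{1}{5}\right)} = -8 - \frac{3}{\frac{2}{5}} = -8 - \frac{15}{2} = - \frac{31}{2} \approx -15.5$)
$K + 11 B = \frac{61}{2} + 11 \left(- \frac{31}{2}\right) = \frac{61}{2} - \frac{341}{2} = -140$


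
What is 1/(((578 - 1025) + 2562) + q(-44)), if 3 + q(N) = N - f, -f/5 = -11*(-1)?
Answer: 1/2123 ≈ 0.00047103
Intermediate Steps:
f = -55 (f = -(-55)*(-1) = -5*11 = -55)
q(N) = 52 + N (q(N) = -3 + (N - 1*(-55)) = -3 + (N + 55) = -3 + (55 + N) = 52 + N)
1/(((578 - 1025) + 2562) + q(-44)) = 1/(((578 - 1025) + 2562) + (52 - 44)) = 1/((-447 + 2562) + 8) = 1/(2115 + 8) = 1/2123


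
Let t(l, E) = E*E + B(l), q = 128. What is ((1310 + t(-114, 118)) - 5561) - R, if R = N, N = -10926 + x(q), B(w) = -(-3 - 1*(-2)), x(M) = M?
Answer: 20472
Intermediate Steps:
B(w) = 1 (B(w) = -(-3 + 2) = -1*(-1) = 1)
t(l, E) = 1 + E² (t(l, E) = E*E + 1 = E² + 1 = 1 + E²)
N = -10798 (N = -10926 + 128 = -10798)
R = -10798
((1310 + t(-114, 118)) - 5561) - R = ((1310 + (1 + 118²)) - 5561) - 1*(-10798) = ((1310 + (1 + 13924)) - 5561) + 10798 = ((1310 + 13925) - 5561) + 10798 = (15235 - 5561) + 10798 = 9674 + 10798 = 20472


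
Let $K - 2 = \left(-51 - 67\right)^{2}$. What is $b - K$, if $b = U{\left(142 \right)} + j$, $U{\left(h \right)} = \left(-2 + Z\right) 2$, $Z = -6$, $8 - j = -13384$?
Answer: $-550$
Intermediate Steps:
$j = 13392$ ($j = 8 - -13384 = 8 + 13384 = 13392$)
$U{\left(h \right)} = -16$ ($U{\left(h \right)} = \left(-2 - 6\right) 2 = \left(-8\right) 2 = -16$)
$K = 13926$ ($K = 2 + \left(-51 - 67\right)^{2} = 2 + \left(-118\right)^{2} = 2 + 13924 = 13926$)
$b = 13376$ ($b = -16 + 13392 = 13376$)
$b - K = 13376 - 13926 = -550$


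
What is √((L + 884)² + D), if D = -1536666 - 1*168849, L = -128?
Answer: I*√1133979 ≈ 1064.9*I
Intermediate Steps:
D = -1705515 (D = -1536666 - 168849 = -1705515)
√((L + 884)² + D) = √((-128 + 884)² - 1705515) = √(756² - 1705515) = √(571536 - 1705515) = √(-1133979) = I*√1133979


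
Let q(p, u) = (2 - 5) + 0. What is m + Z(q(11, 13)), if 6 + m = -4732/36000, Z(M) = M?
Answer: -82183/9000 ≈ -9.1314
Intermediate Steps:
q(p, u) = -3 (q(p, u) = -3 + 0 = -3)
m = -55183/9000 (m = -6 - 4732/36000 = -6 - 4732*1/36000 = -6 - 1183/9000 = -55183/9000 ≈ -6.1314)
m + Z(q(11, 13)) = -55183/9000 - 3 = -82183/9000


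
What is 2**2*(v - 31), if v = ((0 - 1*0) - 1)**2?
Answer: -120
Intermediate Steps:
v = 1 (v = ((0 + 0) - 1)**2 = (0 - 1)**2 = (-1)**2 = 1)
2**2*(v - 31) = 2**2*(1 - 31) = 4*(-30) = -120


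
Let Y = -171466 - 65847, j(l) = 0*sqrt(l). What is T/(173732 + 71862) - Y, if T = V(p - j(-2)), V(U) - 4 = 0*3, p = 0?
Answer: 29141324463/122797 ≈ 2.3731e+5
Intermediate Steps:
j(l) = 0
V(U) = 4 (V(U) = 4 + 0*3 = 4 + 0 = 4)
T = 4
Y = -237313
T/(173732 + 71862) - Y = 4/(173732 + 71862) - 1*(-237313) = 4/245594 + 237313 = (1/245594)*4 + 237313 = 2/122797 + 237313 = 29141324463/122797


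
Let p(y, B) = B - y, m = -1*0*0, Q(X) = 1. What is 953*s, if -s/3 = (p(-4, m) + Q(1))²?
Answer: -71475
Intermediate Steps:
m = 0 (m = 0*0 = 0)
s = -75 (s = -3*((0 - 1*(-4)) + 1)² = -3*((0 + 4) + 1)² = -3*(4 + 1)² = -3*5² = -3*25 = -75)
953*s = 953*(-75) = -71475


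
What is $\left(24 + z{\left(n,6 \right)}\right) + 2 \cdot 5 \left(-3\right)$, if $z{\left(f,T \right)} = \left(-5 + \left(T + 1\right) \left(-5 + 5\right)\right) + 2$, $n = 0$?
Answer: $-9$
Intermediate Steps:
$z{\left(f,T \right)} = -3$ ($z{\left(f,T \right)} = \left(-5 + \left(1 + T\right) 0\right) + 2 = \left(-5 + 0\right) + 2 = -5 + 2 = -3$)
$\left(24 + z{\left(n,6 \right)}\right) + 2 \cdot 5 \left(-3\right) = \left(24 - 3\right) + 2 \cdot 5 \left(-3\right) = 21 + 10 \left(-3\right) = 21 - 30 = -9$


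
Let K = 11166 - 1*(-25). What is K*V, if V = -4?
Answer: -44764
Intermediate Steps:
K = 11191 (K = 11166 + 25 = 11191)
K*V = 11191*(-4) = -44764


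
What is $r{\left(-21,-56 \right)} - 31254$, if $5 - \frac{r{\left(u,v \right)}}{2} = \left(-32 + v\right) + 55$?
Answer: $-31178$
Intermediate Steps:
$r{\left(u,v \right)} = -36 - 2 v$ ($r{\left(u,v \right)} = 10 - 2 \left(\left(-32 + v\right) + 55\right) = 10 - 2 \left(23 + v\right) = 10 - \left(46 + 2 v\right) = -36 - 2 v$)
$r{\left(-21,-56 \right)} - 31254 = \left(-36 - -112\right) - 31254 = \left(-36 + 112\right) - 31254 = 76 - 31254 = -31178$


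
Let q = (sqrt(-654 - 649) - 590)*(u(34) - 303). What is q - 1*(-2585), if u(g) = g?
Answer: 161295 - 269*I*sqrt(1303) ≈ 1.613e+5 - 9710.1*I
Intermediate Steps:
q = 158710 - 269*I*sqrt(1303) (q = (sqrt(-654 - 649) - 590)*(34 - 303) = (sqrt(-1303) - 590)*(-269) = (I*sqrt(1303) - 590)*(-269) = (-590 + I*sqrt(1303))*(-269) = 158710 - 269*I*sqrt(1303) ≈ 1.5871e+5 - 9710.1*I)
q - 1*(-2585) = (158710 - 269*I*sqrt(1303)) - 1*(-2585) = (158710 - 269*I*sqrt(1303)) + 2585 = 161295 - 269*I*sqrt(1303)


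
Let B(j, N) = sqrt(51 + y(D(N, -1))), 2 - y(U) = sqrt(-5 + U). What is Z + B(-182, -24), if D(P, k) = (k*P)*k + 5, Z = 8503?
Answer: 8503 + sqrt(53 - 2*I*sqrt(6)) ≈ 8510.3 - 0.33611*I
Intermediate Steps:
D(P, k) = 5 + P*k**2 (D(P, k) = (P*k)*k + 5 = P*k**2 + 5 = 5 + P*k**2)
y(U) = 2 - sqrt(-5 + U)
B(j, N) = sqrt(53 - sqrt(N)) (B(j, N) = sqrt(51 + (2 - sqrt(-5 + (5 + N*(-1)**2)))) = sqrt(51 + (2 - sqrt(-5 + (5 + N*1)))) = sqrt(51 + (2 - sqrt(-5 + (5 + N)))) = sqrt(51 + (2 - sqrt(N))) = sqrt(53 - sqrt(N)))
Z + B(-182, -24) = 8503 + sqrt(53 - sqrt(-24)) = 8503 + sqrt(53 - 2*I*sqrt(6))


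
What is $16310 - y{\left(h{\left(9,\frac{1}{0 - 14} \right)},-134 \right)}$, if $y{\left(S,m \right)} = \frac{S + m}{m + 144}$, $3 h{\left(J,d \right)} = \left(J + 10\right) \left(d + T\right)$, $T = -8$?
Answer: $\frac{1371595}{84} \approx 16329.0$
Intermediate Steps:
$h{\left(J,d \right)} = \frac{\left(-8 + d\right) \left(10 + J\right)}{3}$ ($h{\left(J,d \right)} = \frac{\left(J + 10\right) \left(d - 8\right)}{3} = \frac{\left(10 + J\right) \left(-8 + d\right)}{3} = \frac{\left(-8 + d\right) \left(10 + J\right)}{3}$)
$y{\left(S,m \right)} = \frac{S + m}{144 + m}$
$16310 - y{\left(h{\left(9,\frac{1}{0 - 14} \right)},-134 \right)} = 16310 - \frac{\left(- \frac{80}{3} - 24 + \frac{10}{3 \left(0 - 14\right)} + \frac{1}{3} \cdot 9 \frac{1}{0 - 14}\right) - 134}{144 - 134} = 16310 - \frac{\left(- \frac{80}{3} - 24 + \frac{10}{3 \left(-14\right)} + \frac{1}{3} \cdot 9 \frac{1}{-14}\right) - 134}{10} = 16310 - \frac{\left(- \frac{80}{3} - 24 + \frac{10}{3} \left(- \frac{1}{14}\right) + \frac{1}{3} \cdot 9 \left(- \frac{1}{14}\right)\right) - 134}{10} = 16310 - \frac{\left(- \frac{80}{3} - 24 - \frac{5}{21} - \frac{3}{14}\right) - 134}{10} = 16310 - \frac{- \frac{2147}{42} - 134}{10} = 16310 - \frac{1}{10} \left(- \frac{7775}{42}\right) = 16310 - - \frac{1555}{84} = 16310 + \frac{1555}{84} = \frac{1371595}{84}$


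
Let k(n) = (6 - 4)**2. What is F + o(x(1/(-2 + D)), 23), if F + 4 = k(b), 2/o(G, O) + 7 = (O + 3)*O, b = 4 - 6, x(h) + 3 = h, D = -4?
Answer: 2/591 ≈ 0.0033841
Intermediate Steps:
x(h) = -3 + h
b = -2
o(G, O) = 2/(-7 + O*(3 + O)) (o(G, O) = 2/(-7 + (O + 3)*O) = 2/(-7 + (3 + O)*O) = 2/(-7 + O*(3 + O)))
k(n) = 4 (k(n) = 2**2 = 4)
F = 0 (F = -4 + 4 = 0)
F + o(x(1/(-2 + D)), 23) = 0 + 2/(-7 + 23**2 + 3*23) = 0 + 2/(-7 + 529 + 69) = 0 + 2/591 = 2/591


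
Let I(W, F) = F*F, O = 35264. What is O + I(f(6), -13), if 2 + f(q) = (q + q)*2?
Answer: 35433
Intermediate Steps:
f(q) = -2 + 4*q (f(q) = -2 + (q + q)*2 = -2 + (2*q)*2 = -2 + 4*q)
I(W, F) = F²
O + I(f(6), -13) = 35264 + (-13)² = 35264 + 169 = 35433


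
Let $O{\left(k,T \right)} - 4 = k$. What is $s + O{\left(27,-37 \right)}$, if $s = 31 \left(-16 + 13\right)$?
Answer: $-62$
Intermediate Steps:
$O{\left(k,T \right)} = 4 + k$
$s = -93$ ($s = 31 \left(-3\right) = -93$)
$s + O{\left(27,-37 \right)} = -93 + \left(4 + 27\right) = -93 + 31 = -62$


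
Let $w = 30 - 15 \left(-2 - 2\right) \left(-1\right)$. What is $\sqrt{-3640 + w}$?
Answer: $i \sqrt{3670} \approx 60.581 i$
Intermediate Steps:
$w = -30$ ($w = 30 - 15 \left(\left(-4\right) \left(-1\right)\right) = 30 - 60 = -30$)
$\sqrt{-3640 + w} = \sqrt{-3640 - 30} = \sqrt{-3670} = i \sqrt{3670}$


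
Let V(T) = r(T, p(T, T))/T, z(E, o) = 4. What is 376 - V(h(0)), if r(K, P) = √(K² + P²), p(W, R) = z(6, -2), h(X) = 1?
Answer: 376 - √17 ≈ 371.88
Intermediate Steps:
p(W, R) = 4
V(T) = √(16 + T²)/T (V(T) = √(T² + 4²)/T = √(T² + 16)/T = √(16 + T²)/T)
376 - V(h(0)) = 376 - √(16 + 1²)/1 = 376 - √(16 + 1) = 376 - √17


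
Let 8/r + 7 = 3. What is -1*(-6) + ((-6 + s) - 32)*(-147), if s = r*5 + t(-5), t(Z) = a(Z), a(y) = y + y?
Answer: 8532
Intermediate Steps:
a(y) = 2*y
r = -2 (r = 8/(-7 + 3) = 8/(-4) = 8*(-1/4) = -2)
t(Z) = 2*Z
s = -20 (s = -2*5 + 2*(-5) = -10 - 10 = -20)
-1*(-6) + ((-6 + s) - 32)*(-147) = -1*(-6) + ((-6 - 20) - 32)*(-147) = 6 + (-26 - 32)*(-147) = 6 - 58*(-147) = 6 + 8526 = 8532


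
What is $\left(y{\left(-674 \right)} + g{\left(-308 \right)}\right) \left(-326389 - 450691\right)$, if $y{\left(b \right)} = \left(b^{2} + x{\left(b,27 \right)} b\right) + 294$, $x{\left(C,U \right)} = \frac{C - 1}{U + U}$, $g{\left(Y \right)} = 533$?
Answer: $-360198338240$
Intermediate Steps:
$x{\left(C,U \right)} = \frac{-1 + C}{2 U}$
$y{\left(b \right)} = 294 + b^{2} + b \left(- \frac{1}{54} + \frac{b}{54}\right)$ ($y{\left(b \right)} = \left(b^{2} + \frac{-1 + b}{2 \cdot 27} b\right) + 294 = \left(b^{2} + \frac{1}{2} \cdot \frac{1}{27} \left(-1 + b\right) b\right) + 294 = \left(b^{2} + \left(- \frac{1}{54} + \frac{b}{54}\right) b\right) + 294 = \left(b^{2} + b \left(- \frac{1}{54} + \frac{b}{54}\right)\right) + 294 = 294 + b^{2} + b \left(- \frac{1}{54} + \frac{b}{54}\right)$)
$\left(y{\left(-674 \right)} + g{\left(-308 \right)}\right) \left(-326389 - 450691\right) = \left(\left(294 - - \frac{337}{27} + \frac{55 \left(-674\right)^{2}}{54}\right) + 533\right) \left(-326389 - 450691\right) = \left(\left(294 + \frac{337}{27} + \frac{55}{54} \cdot 454276\right) + 533\right) \left(-777080\right) = \left(\left(294 + \frac{337}{27} + \frac{12492590}{27}\right) + 533\right) \left(-777080\right) = \left(462995 + 533\right) \left(-777080\right) = 463528 \left(-777080\right) = -360198338240$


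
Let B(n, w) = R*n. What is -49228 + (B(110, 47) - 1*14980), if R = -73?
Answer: -72238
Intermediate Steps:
B(n, w) = -73*n
-49228 + (B(110, 47) - 1*14980) = -49228 + (-73*110 - 1*14980) = -49228 + (-8030 - 14980) = -49228 - 23010 = -72238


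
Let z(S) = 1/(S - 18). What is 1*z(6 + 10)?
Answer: -½ ≈ -0.50000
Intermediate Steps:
z(S) = 1/(-18 + S)
1*z(6 + 10) = 1/(-18 + (6 + 10)) = 1/(-18 + 16) = 1/(-2) = 1*(-½) = -½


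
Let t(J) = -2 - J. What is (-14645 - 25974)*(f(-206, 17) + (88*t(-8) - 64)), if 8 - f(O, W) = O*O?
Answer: 1704535716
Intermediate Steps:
f(O, W) = 8 - O**2 (f(O, W) = 8 - O*O = 8 - O**2)
(-14645 - 25974)*(f(-206, 17) + (88*t(-8) - 64)) = (-14645 - 25974)*((8 - 1*(-206)**2) + (88*(-2 - 1*(-8)) - 64)) = -40619*((8 - 1*42436) + (88*(-2 + 8) - 64)) = -40619*((8 - 42436) + (88*6 - 64)) = -40619*(-42428 + (528 - 64)) = -40619*(-42428 + 464) = -40619*(-41964) = 1704535716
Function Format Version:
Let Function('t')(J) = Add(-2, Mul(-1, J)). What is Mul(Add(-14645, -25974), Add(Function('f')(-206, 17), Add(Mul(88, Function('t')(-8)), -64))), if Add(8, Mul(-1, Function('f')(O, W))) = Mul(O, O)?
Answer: 1704535716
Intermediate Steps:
Function('f')(O, W) = Add(8, Mul(-1, Pow(O, 2))) (Function('f')(O, W) = Add(8, Mul(-1, Mul(O, O))) = Add(8, Mul(-1, Pow(O, 2))))
Mul(Add(-14645, -25974), Add(Function('f')(-206, 17), Add(Mul(88, Function('t')(-8)), -64))) = Mul(Add(-14645, -25974), Add(Add(8, Mul(-1, Pow(-206, 2))), Add(Mul(88, Add(-2, Mul(-1, -8))), -64))) = Mul(-40619, Add(Add(8, Mul(-1, 42436)), Add(Mul(88, Add(-2, 8)), -64))) = Mul(-40619, Add(Add(8, -42436), Add(Mul(88, 6), -64))) = Mul(-40619, Add(-42428, Add(528, -64))) = Mul(-40619, Add(-42428, 464)) = Mul(-40619, -41964) = 1704535716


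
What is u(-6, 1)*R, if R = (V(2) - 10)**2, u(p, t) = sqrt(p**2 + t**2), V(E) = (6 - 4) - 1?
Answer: 81*sqrt(37) ≈ 492.70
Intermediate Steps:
V(E) = 1 (V(E) = 2 - 1 = 1)
R = 81 (R = (1 - 10)**2 = (-9)**2 = 81)
u(-6, 1)*R = sqrt((-6)**2 + 1**2)*81 = sqrt(36 + 1)*81 = sqrt(37)*81 = 81*sqrt(37)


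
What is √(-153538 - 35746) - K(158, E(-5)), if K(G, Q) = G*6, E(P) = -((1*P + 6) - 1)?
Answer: -948 + 2*I*√47321 ≈ -948.0 + 435.07*I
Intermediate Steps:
E(P) = -5 - P (E(P) = -((P + 6) - 1) = -((6 + P) - 1) = -(5 + P) = -5 - P)
K(G, Q) = 6*G
√(-153538 - 35746) - K(158, E(-5)) = √(-153538 - 35746) - 6*158 = √(-189284) - 1*948 = 2*I*√47321 - 948 = -948 + 2*I*√47321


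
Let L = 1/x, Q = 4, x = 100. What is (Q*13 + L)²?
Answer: 27050401/10000 ≈ 2705.0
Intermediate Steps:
L = 1/100 ≈ 0.010000
(Q*13 + L)² = (4*13 + 1/100)² = (52 + 1/100)² = (5201/100)² = 27050401/10000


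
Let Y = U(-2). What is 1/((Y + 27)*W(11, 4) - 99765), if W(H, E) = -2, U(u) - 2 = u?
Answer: -1/99819 ≈ -1.0018e-5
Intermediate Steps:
U(u) = 2 + u
Y = 0 (Y = 2 - 2 = 0)
1/((Y + 27)*W(11, 4) - 99765) = 1/((0 + 27)*(-2) - 99765) = 1/(27*(-2) - 99765) = 1/(-54 - 99765) = 1/(-99819) = -1/99819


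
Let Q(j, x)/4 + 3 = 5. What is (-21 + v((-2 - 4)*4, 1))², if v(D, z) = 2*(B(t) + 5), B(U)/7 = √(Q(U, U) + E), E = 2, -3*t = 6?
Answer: 2081 - 308*√10 ≈ 1107.0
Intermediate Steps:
t = -2 (t = -⅓*6 = -2)
Q(j, x) = 8 (Q(j, x) = -12 + 4*5 = -12 + 20 = 8)
B(U) = 7*√10 (B(U) = 7*√(8 + 2) = 7*√10)
v(D, z) = 10 + 14*√10 (v(D, z) = 2*(7*√10 + 5) = 2*(5 + 7*√10) = 10 + 14*√10)
(-21 + v((-2 - 4)*4, 1))² = (-21 + (10 + 14*√10))² = (-11 + 14*√10)²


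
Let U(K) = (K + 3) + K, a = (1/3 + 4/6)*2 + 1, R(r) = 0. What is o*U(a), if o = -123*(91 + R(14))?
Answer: -100737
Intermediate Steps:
a = 3 (a = (1*(⅓) + 4*(⅙))*2 + 1 = (⅓ + ⅔)*2 + 1 = 1*2 + 1 = 2 + 1 = 3)
U(K) = 3 + 2*K (U(K) = (3 + K) + K = 3 + 2*K)
o = -11193 (o = -123*(91 + 0) = -123*91 = -11193)
o*U(a) = -11193*(3 + 2*3) = -11193*(3 + 6) = -11193*9 = -100737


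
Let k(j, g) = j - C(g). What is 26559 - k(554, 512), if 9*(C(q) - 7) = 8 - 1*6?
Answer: 234110/9 ≈ 26012.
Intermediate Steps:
C(q) = 65/9 (C(q) = 7 + (8 - 1*6)/9 = 7 + (8 - 6)/9 = 7 + (⅑)*2 = 7 + 2/9 = 65/9)
k(j, g) = -65/9 + j (k(j, g) = j - 1*65/9 = j - 65/9 = -65/9 + j)
26559 - k(554, 512) = 26559 - (-65/9 + 554) = 26559 - 1*4921/9 = 26559 - 4921/9 = 234110/9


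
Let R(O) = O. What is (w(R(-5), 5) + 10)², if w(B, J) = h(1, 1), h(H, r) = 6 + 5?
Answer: 441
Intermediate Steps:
h(H, r) = 11
w(B, J) = 11
(w(R(-5), 5) + 10)² = (11 + 10)² = 21² = 441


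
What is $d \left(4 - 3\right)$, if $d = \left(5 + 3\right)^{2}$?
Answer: $64$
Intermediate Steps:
$d = 64$ ($d = 8^{2} = 64$)
$d \left(4 - 3\right) = 64 \left(4 - 3\right) = 64 \cdot 1 = 64$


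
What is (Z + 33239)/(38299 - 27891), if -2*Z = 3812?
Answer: 31333/10408 ≈ 3.0105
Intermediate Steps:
Z = -1906 (Z = -½*3812 = -1906)
(Z + 33239)/(38299 - 27891) = (-1906 + 33239)/(38299 - 27891) = 31333/10408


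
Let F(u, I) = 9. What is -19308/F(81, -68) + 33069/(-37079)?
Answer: -238739651/111237 ≈ -2146.2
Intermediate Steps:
-19308/F(81, -68) + 33069/(-37079) = -19308/9 + 33069/(-37079) = -19308*⅑ + 33069*(-1/37079) = -6436/3 - 33069/37079 = -238739651/111237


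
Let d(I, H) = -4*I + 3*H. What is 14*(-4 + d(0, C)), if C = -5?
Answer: -266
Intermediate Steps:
14*(-4 + d(0, C)) = 14*(-4 + (-4*0 + 3*(-5))) = 14*(-4 + (0 - 15)) = 14*(-4 - 15) = 14*(-19) = -266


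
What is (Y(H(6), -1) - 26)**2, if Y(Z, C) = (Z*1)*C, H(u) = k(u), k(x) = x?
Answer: 1024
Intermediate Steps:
H(u) = u
Y(Z, C) = C*Z (Y(Z, C) = Z*C = C*Z)
(Y(H(6), -1) - 26)**2 = (-1*6 - 26)**2 = (-6 - 26)**2 = (-32)**2 = 1024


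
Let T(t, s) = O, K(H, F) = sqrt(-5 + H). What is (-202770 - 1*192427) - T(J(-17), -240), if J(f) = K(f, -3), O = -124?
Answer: -395073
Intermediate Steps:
J(f) = sqrt(-5 + f)
T(t, s) = -124
(-202770 - 1*192427) - T(J(-17), -240) = (-202770 - 1*192427) - 1*(-124) = (-202770 - 192427) + 124 = -395197 + 124 = -395073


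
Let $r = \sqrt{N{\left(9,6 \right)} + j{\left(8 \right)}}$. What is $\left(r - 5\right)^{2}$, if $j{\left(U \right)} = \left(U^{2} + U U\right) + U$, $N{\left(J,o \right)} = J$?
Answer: $\left(5 - \sqrt{145}\right)^{2} \approx 49.584$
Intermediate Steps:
$j{\left(U \right)} = U + 2 U^{2}$ ($j{\left(U \right)} = \left(U^{2} + U^{2}\right) + U = 2 U^{2} + U = U + 2 U^{2}$)
$r = \sqrt{145}$ ($r = \sqrt{9 + 8 \left(1 + 2 \cdot 8\right)} = \sqrt{9 + 8 \left(1 + 16\right)} = \sqrt{9 + 8 \cdot 17} = \sqrt{9 + 136} = \sqrt{145} \approx 12.042$)
$\left(r - 5\right)^{2} = \left(\sqrt{145} - 5\right)^{2} = \left(-5 + \sqrt{145}\right)^{2}$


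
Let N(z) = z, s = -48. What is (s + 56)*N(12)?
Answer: 96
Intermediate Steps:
(s + 56)*N(12) = (-48 + 56)*12 = 8*12 = 96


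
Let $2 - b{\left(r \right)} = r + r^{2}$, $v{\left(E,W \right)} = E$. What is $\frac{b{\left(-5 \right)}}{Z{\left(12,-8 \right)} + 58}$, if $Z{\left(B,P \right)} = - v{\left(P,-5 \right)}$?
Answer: $- \frac{3}{11} \approx -0.27273$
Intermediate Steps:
$Z{\left(B,P \right)} = - P$
$b{\left(r \right)} = 2 - r - r^{2}$ ($b{\left(r \right)} = 2 - \left(r + r^{2}\right) = 2 - r - r^{2}$)
$\frac{b{\left(-5 \right)}}{Z{\left(12,-8 \right)} + 58} = \frac{2 - -5 - \left(-5\right)^{2}}{\left(-1\right) \left(-8\right) + 58} = \frac{2 + 5 - 25}{8 + 58} = \frac{2 + 5 - 25}{66} = \left(-18\right) \frac{1}{66} = - \frac{3}{11}$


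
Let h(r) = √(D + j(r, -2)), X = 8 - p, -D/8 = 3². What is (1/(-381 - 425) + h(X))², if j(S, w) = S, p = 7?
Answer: (1 - 806*I*√71)²/649636 ≈ -71.0 - 0.020909*I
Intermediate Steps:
D = -72 (D = -8*3² = -8*9 = -72)
X = 1 (X = 8 - 1*7 = 8 - 7 = 1)
h(r) = √(-72 + r)
(1/(-381 - 425) + h(X))² = (1/(-381 - 425) + √(-72 + 1))² = (1/(-806) + √(-71))² = (-1/806 + I*√71)²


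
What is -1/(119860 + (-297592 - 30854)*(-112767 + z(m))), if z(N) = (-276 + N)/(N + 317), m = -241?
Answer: -38/1407528521087 ≈ -2.6998e-11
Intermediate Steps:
z(N) = (-276 + N)/(317 + N)
-1/(119860 + (-297592 - 30854)*(-112767 + z(m))) = -1/(119860 + (-297592 - 30854)*(-112767 + (-276 - 241)/(317 - 241))) = -1/(119860 - 328446*(-112767 - 517/76)) = -1/(119860 - 328446*(-8570809/76)) = -1/(119860 + 1407523966407/38) = -1/1407528521087/38 = -1*38/1407528521087 = -38/1407528521087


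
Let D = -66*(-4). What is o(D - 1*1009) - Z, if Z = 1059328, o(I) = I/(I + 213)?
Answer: -563561751/532 ≈ -1.0593e+6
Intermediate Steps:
D = 264
o(I) = I/(213 + I)
o(D - 1*1009) - Z = (264 - 1*1009)/(213 + (264 - 1*1009)) - 1*1059328 = (264 - 1009)/(213 + (264 - 1009)) - 1059328 = -745/(213 - 745) - 1059328 = -745/(-532) - 1059328 = -745*(-1/532) - 1059328 = 745/532 - 1059328 = -563561751/532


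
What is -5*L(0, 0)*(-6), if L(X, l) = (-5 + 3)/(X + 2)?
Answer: -30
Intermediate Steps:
L(X, l) = -2/(2 + X)
-5*L(0, 0)*(-6) = -(-10)/(2 + 0)*(-6) = -(-10)/2*(-6) = -5*(-1)*(-6) = 5*(-6) = -30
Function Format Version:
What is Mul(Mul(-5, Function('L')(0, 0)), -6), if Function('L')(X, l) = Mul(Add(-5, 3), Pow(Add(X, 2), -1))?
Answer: -30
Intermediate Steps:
Function('L')(X, l) = Mul(-2, Pow(Add(2, X), -1))
Mul(Mul(-5, Function('L')(0, 0)), -6) = Mul(Mul(-5, Mul(-2, Pow(Add(2, 0), -1))), -6) = Mul(Mul(-5, Mul(-2, Pow(2, -1))), -6) = Mul(Mul(-5, Mul(-2, Rational(1, 2))), -6) = Mul(Mul(-5, -1), -6) = Mul(5, -6) = -30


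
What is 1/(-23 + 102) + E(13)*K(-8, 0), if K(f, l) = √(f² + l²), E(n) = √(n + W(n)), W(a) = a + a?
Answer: 1/79 + 8*√39 ≈ 49.973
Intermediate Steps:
W(a) = 2*a
E(n) = √3*√n (E(n) = √(n + 2*n) = √(3*n) = √3*√n)
1/(-23 + 102) + E(13)*K(-8, 0) = 1/(-23 + 102) + (√3*√13)*√((-8)² + 0²) = 1/79 + √39*√(64 + 0) = 1/79 + √39*√64 = 1/79 + √39*8 = 1/79 + 8*√39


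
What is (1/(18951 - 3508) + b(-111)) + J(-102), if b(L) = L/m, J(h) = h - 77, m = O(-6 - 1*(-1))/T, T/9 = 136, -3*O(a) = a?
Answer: -6308264736/77215 ≈ -81697.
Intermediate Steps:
O(a) = -a/3
T = 1224 (T = 9*136 = 1224)
m = 5/3672 (m = -(-6 - 1*(-1))/3/1224 = -(-6 + 1)/3*(1/1224) = -⅓*(-5)*(1/1224) = (5/3)*(1/1224) = 5/3672 ≈ 0.0013617)
J(h) = -77 + h
b(L) = 3672*L/5 (b(L) = L/(5/3672) = L*(3672/5) = 3672*L/5)
(1/(18951 - 3508) + b(-111)) + J(-102) = (1/(18951 - 3508) + (3672/5)*(-111)) + (-77 - 102) = (1/15443 - 407592/5) - 179 = -6294443251/77215 - 179 = -6308264736/77215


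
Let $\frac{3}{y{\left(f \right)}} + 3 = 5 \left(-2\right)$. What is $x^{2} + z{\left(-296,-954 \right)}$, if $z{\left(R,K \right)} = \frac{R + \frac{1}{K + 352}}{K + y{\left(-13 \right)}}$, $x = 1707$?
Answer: $\frac{21760073017199}{7467810} \approx 2.9138 \cdot 10^{6}$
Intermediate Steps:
$y{\left(f \right)} = - \frac{3}{13}$ ($y{\left(f \right)} = \frac{3}{-3 + 5 \left(-2\right)} = \frac{3}{-3 - 10} = \frac{3}{-13} = 3 \left(- \frac{1}{13}\right) = - \frac{3}{13}$)
$z{\left(R,K \right)} = \frac{R + \frac{1}{352 + K}}{- \frac{3}{13} + K}$ ($z{\left(R,K \right)} = \frac{R + \frac{1}{K + 352}}{K - \frac{3}{13}} = \frac{R + \frac{1}{352 + K}}{- \frac{3}{13} + K}$)
$x^{2} + z{\left(-296,-954 \right)} = 1707^{2} + \frac{13 \left(1 + 352 \left(-296\right) - -282384\right)}{-1056 + 13 \left(-954\right)^{2} + 4573 \left(-954\right)} = 2913849 + \frac{13 \left(1 - 104192 + 282384\right)}{-1056 + 13 \cdot 910116 - 4362642} = 2913849 + 13 \frac{1}{-1056 + 11831508 - 4362642} \cdot 178193 = 2913849 + 13 \cdot \frac{1}{7467810} \cdot 178193 = 2913849 + \frac{2316509}{7467810} = \frac{21760073017199}{7467810}$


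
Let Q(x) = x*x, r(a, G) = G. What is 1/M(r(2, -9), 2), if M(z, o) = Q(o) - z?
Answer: 1/13 ≈ 0.076923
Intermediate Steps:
Q(x) = x**2
M(z, o) = o**2 - z
1/M(r(2, -9), 2) = 1/(2**2 - 1*(-9)) = 1/(4 + 9) = 1/13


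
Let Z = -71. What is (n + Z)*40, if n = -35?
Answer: -4240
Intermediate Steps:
(n + Z)*40 = (-35 - 71)*40 = -106*40 = -4240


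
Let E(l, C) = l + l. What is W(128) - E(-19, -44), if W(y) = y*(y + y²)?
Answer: 2113574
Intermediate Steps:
E(l, C) = 2*l
W(128) - E(-19, -44) = 128²*(1 + 128) - 2*(-19) = 16384*129 - 1*(-38) = 2113536 + 38 = 2113574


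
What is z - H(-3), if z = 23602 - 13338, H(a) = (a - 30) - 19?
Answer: 10316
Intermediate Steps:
H(a) = -49 + a (H(a) = (-30 + a) - 19 = -49 + a)
z = 10264
z - H(-3) = 10264 - (-49 - 3) = 10264 - 1*(-52) = 10264 + 52 = 10316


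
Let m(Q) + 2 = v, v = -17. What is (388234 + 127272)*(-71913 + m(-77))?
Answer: -37081377592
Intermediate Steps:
m(Q) = -19 (m(Q) = -2 - 17 = -19)
(388234 + 127272)*(-71913 + m(-77)) = (388234 + 127272)*(-71913 - 19) = 515506*(-71932) = -37081377592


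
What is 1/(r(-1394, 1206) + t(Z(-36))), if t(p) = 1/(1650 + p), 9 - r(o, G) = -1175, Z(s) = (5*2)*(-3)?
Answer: 1620/1918081 ≈ 0.00084459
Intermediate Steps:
Z(s) = -30 (Z(s) = 10*(-3) = -30)
r(o, G) = 1184 (r(o, G) = 9 - 1*(-1175) = 9 + 1175 = 1184)
1/(r(-1394, 1206) + t(Z(-36))) = 1/(1184 + 1/(1650 - 30)) = 1/(1184 + 1/1620) = 1/(1918081/1620) = 1620/1918081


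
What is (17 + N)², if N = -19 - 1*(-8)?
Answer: 36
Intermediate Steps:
N = -11 (N = -19 + 8 = -11)
(17 + N)² = (17 - 11)² = 6² = 36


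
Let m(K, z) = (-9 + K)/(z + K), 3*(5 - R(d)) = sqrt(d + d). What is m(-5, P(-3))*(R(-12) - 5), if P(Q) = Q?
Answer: -7*I*sqrt(6)/6 ≈ -2.8577*I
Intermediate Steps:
R(d) = 5 - sqrt(2)*sqrt(d)/3 (R(d) = 5 - sqrt(d + d)/3 = 5 - sqrt(2)*sqrt(d)/3)
m(K, z) = (-9 + K)/(K + z)
m(-5, P(-3))*(R(-12) - 5) = ((-9 - 5)/(-5 - 3))*((5 - sqrt(2)*sqrt(-12)/3) - 5) = (-14/(-8))*((5 - sqrt(2)*2*I*sqrt(3)/3) - 5) = (-1/8*(-14))*((5 - 2*I*sqrt(6)/3) - 5) = 7*(-2*I*sqrt(6)/3)/4 = -7*I*sqrt(6)/6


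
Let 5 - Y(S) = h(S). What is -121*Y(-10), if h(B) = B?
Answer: -1815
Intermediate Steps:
Y(S) = 5 - S
-121*Y(-10) = -121*(5 - 1*(-10)) = -121*(5 + 10) = -121*15 = -1815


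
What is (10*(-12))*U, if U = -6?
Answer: 720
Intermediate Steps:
(10*(-12))*U = (10*(-12))*(-6) = -120*(-6) = 720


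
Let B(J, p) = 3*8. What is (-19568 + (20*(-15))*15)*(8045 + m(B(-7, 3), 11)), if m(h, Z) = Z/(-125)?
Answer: -24203117752/125 ≈ -1.9362e+8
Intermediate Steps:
B(J, p) = 24
m(h, Z) = -Z/125 (m(h, Z) = Z*(-1/125) = -Z/125)
(-19568 + (20*(-15))*15)*(8045 + m(B(-7, 3), 11)) = (-19568 + (20*(-15))*15)*(8045 - 1/125*11) = (-19568 - 300*15)*(8045 - 11/125) = (-19568 - 4500)*(1005614/125) = -24068*1005614/125 = -24203117752/125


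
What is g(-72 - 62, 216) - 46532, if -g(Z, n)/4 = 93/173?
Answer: -8050408/173 ≈ -46534.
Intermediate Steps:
g(Z, n) = -372/173
g(-72 - 62, 216) - 46532 = -372/173 - 46532 = -8050408/173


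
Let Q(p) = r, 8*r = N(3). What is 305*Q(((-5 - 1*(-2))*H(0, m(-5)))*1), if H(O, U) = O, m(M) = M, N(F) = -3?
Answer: -915/8 ≈ -114.38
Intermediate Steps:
r = -3/8 (r = (⅛)*(-3) = -3/8 ≈ -0.37500)
Q(p) = -3/8
305*Q(((-5 - 1*(-2))*H(0, m(-5)))*1) = 305*(-3/8) = -915/8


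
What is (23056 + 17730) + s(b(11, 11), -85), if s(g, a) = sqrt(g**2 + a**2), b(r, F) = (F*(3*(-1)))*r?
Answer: 40786 + sqrt(138994) ≈ 41159.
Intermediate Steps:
b(r, F) = -3*F*r (b(r, F) = (F*(-3))*r = (-3*F)*r = -3*F*r)
s(g, a) = sqrt(a**2 + g**2)
(23056 + 17730) + s(b(11, 11), -85) = (23056 + 17730) + sqrt((-85)**2 + (-3*11*11)**2) = 40786 + sqrt(7225 + (-363)**2) = 40786 + sqrt(7225 + 131769) = 40786 + sqrt(138994)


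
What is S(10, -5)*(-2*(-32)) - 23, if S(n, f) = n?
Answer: 617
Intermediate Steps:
S(10, -5)*(-2*(-32)) - 23 = 10*(-2*(-32)) - 23 = 10*64 - 23 = 640 - 23 = 617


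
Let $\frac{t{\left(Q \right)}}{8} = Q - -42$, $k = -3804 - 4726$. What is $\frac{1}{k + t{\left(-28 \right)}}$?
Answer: $- \frac{1}{8418} \approx -0.00011879$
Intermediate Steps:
$k = -8530$
$t{\left(Q \right)} = 336 + 8 Q$ ($t{\left(Q \right)} = 8 \left(Q - -42\right) = 8 \left(Q + 42\right) = 8 \left(42 + Q\right) = 336 + 8 Q$)
$\frac{1}{k + t{\left(-28 \right)}} = \frac{1}{-8530 + \left(336 + 8 \left(-28\right)\right)} = \frac{1}{-8530 + \left(336 - 224\right)} = \frac{1}{-8530 + 112} = \frac{1}{-8418} = - \frac{1}{8418}$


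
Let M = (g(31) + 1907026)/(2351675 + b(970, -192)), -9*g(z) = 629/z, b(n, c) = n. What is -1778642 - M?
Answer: -233495943423347/131277591 ≈ -1.7786e+6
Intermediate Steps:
g(z) = -629/(9*z)
M = 106411925/131277591 (M = (-629/9/31 + 1907026)/(2351675 + 970) = (-629/9*1/31 + 1907026)/2352645 = (-629/279 + 1907026)*(1/2352645) = (532059625/279)*(1/2352645) = 106411925/131277591 ≈ 0.81059)
-1778642 - M = -1778642 - 1*106411925/131277591 = -1778642 - 106411925/131277591 = -233495943423347/131277591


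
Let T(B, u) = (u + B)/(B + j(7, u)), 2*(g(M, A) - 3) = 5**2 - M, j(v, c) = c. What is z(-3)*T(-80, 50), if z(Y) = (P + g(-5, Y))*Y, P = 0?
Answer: -54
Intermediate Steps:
g(M, A) = 31/2 - M/2 (g(M, A) = 3 + (5**2 - M)/2 = 3 + (25 - M)/2 = 3 + (25/2 - M/2) = 31/2 - M/2)
z(Y) = 18*Y (z(Y) = (0 + (31/2 - 1/2*(-5)))*Y = (0 + (31/2 + 5/2))*Y = (0 + 18)*Y = 18*Y)
T(B, u) = 1 (T(B, u) = (u + B)/(B + u) = (B + u)/(B + u) = 1)
z(-3)*T(-80, 50) = (18*(-3))*1 = -54*1 = -54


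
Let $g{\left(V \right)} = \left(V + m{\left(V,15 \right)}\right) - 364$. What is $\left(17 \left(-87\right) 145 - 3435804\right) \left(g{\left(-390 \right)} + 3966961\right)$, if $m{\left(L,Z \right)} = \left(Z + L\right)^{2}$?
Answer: $-14991000469488$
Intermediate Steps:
$m{\left(L,Z \right)} = \left(L + Z\right)^{2}$
$g{\left(V \right)} = -364 + V + \left(15 + V\right)^{2}$ ($g{\left(V \right)} = \left(V + \left(V + 15\right)^{2}\right) - 364 = \left(V + \left(15 + V\right)^{2}\right) - 364 = -364 + V + \left(15 + V\right)^{2}$)
$\left(17 \left(-87\right) 145 - 3435804\right) \left(g{\left(-390 \right)} + 3966961\right) = \left(17 \left(-87\right) 145 - 3435804\right) \left(\left(-364 - 390 + \left(15 - 390\right)^{2}\right) + 3966961\right) = \left(\left(-1479\right) 145 - 3435804\right) \left(\left(-364 - 390 + \left(-375\right)^{2}\right) + 3966961\right) = \left(-214455 - 3435804\right) \left(\left(-364 - 390 + 140625\right) + 3966961\right) = - 3650259 \left(139871 + 3966961\right) = \left(-3650259\right) 4106832 = -14991000469488$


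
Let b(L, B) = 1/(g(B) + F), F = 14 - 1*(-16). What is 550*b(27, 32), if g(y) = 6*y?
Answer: 275/111 ≈ 2.4775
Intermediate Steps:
F = 30 (F = 14 + 16 = 30)
b(L, B) = 1/(30 + 6*B) (b(L, B) = 1/(6*B + 30) = 1/(30 + 6*B))
550*b(27, 32) = 550*(1/(6*(5 + 32))) = 550*((⅙)/37) = 550*((⅙)*(1/37)) = 550*(1/222) = 275/111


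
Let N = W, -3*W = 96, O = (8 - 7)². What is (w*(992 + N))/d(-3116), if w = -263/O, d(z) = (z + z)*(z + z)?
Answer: -3945/606841 ≈ -0.0065009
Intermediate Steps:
O = 1 (O = 1² = 1)
d(z) = 4*z² (d(z) = (2*z)*(2*z) = 4*z²)
W = -32 (W = -⅓*96 = -32)
N = -32
w = -263 (w = -263/1 = -263*1 = -263)
(w*(992 + N))/d(-3116) = (-263*(992 - 32))/((4*(-3116)²)) = (-263*960)/((4*9709456)) = -252480/38837824 = -252480*1/38837824 = -3945/606841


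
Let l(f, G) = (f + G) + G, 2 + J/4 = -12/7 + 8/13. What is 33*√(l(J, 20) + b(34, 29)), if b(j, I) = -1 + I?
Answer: 66*√115115/91 ≈ 246.08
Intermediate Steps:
J = -1128/91 (J = -8 + 4*(-12/7 + 8/13) = -8 + 4*(-100/91) = -8 - 400/91 = -1128/91 ≈ -12.396)
l(f, G) = f + 2*G (l(f, G) = (G + f) + G = f + 2*G)
33*√(l(J, 20) + b(34, 29)) = 33*√((-1128/91 + 2*20) + (-1 + 29)) = 33*√((-1128/91 + 40) + 28) = 33*√(2512/91 + 28) = 33*√(5060/91) = 33*(2*√115115/91) = 66*√115115/91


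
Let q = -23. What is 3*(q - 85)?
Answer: -324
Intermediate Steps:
3*(q - 85) = 3*(-23 - 85) = 3*(-108) = -324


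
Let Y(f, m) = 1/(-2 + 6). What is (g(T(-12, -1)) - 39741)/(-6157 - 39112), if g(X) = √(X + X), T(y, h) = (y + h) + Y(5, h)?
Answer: 39741/45269 - I*√102/90538 ≈ 0.87789 - 0.00011155*I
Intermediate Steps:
Y(f, m) = ¼ (Y(f, m) = 1/4 = ¼)
T(y, h) = ¼ + h + y (T(y, h) = (y + h) + ¼ = (h + y) + ¼ = ¼ + h + y)
g(X) = √2*√X (g(X) = √(2*X) = √2*√X)
(g(T(-12, -1)) - 39741)/(-6157 - 39112) = (√2*√(¼ - 1 - 12) - 39741)/(-6157 - 39112) = (√2*√(-51/4) - 39741)/(-45269) = (√2*(I*√51/2) - 39741)*(-1/45269) = (I*√102/2 - 39741)*(-1/45269) = (-39741 + I*√102/2)*(-1/45269) = 39741/45269 - I*√102/90538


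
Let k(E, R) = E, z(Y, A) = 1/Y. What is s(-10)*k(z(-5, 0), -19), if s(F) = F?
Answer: 2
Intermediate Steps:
s(-10)*k(z(-5, 0), -19) = -10/(-5) = -10*(-1/5) = 2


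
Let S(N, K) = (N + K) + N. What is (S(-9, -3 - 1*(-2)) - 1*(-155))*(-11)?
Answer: -1496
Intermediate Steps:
S(N, K) = K + 2*N (S(N, K) = (K + N) + N = K + 2*N)
(S(-9, -3 - 1*(-2)) - 1*(-155))*(-11) = (((-3 - 1*(-2)) + 2*(-9)) - 1*(-155))*(-11) = (((-3 + 2) - 18) + 155)*(-11) = ((-1 - 18) + 155)*(-11) = (-19 + 155)*(-11) = 136*(-11) = -1496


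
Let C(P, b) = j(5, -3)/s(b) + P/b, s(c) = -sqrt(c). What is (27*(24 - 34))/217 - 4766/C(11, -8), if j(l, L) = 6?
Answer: 2*(-1620*sqrt(2) + 4135403*I)/(217*(11*I + 12*sqrt(2))) ≈ 1024.2 + 1582.0*I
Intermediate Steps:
C(P, b) = -6/sqrt(b) + P/b (C(P, b) = 6/((-sqrt(b))) + P/b = 6*(-1/sqrt(b)) + P/b = -6/sqrt(b) + P/b)
(27*(24 - 34))/217 - 4766/C(11, -8) = (27*(24 - 34))/217 - 4766/(-(-3)*I*sqrt(2)/2 + 11/(-8)) = (27*(-10))*(1/217) - 4766/(-(-3)*I*sqrt(2)/2 + 11*(-1/8)) = -270*1/217 - 4766/(3*I*sqrt(2)/2 - 11/8) = -270/217 - 4766/(-11/8 + 3*I*sqrt(2)/2)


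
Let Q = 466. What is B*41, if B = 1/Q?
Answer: 41/466 ≈ 0.087983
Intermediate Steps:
B = 1/466 ≈ 0.0021459
B*41 = (1/466)*41 = 41/466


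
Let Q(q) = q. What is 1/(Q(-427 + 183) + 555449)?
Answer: 1/555205 ≈ 1.8011e-6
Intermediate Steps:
1/(Q(-427 + 183) + 555449) = 1/((-427 + 183) + 555449) = 1/(-244 + 555449) = 1/555205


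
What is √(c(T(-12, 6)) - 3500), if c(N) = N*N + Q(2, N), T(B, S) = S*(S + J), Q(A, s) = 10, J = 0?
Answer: I*√2194 ≈ 46.84*I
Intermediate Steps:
T(B, S) = S² (T(B, S) = S*(S + 0) = S*S = S²)
c(N) = 10 + N² (c(N) = N*N + 10 = N² + 10 = 10 + N²)
√(c(T(-12, 6)) - 3500) = √((10 + (6²)²) - 3500) = √((10 + 36²) - 3500) = √((10 + 1296) - 3500) = √(1306 - 3500) = √(-2194) = I*√2194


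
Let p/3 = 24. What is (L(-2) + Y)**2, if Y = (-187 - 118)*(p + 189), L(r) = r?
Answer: 6337274449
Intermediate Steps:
p = 72 (p = 3*24 = 72)
Y = -79605 (Y = (-187 - 118)*(72 + 189) = -305*261 = -79605)
(L(-2) + Y)**2 = (-2 - 79605)**2 = (-79607)**2 = 6337274449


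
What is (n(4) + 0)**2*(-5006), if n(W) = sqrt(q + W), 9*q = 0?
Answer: -20024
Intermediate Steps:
q = 0 (q = (1/9)*0 = 0)
n(W) = sqrt(W) (n(W) = sqrt(0 + W) = sqrt(W))
(n(4) + 0)**2*(-5006) = (sqrt(4) + 0)**2*(-5006) = (2 + 0)**2*(-5006) = 2**2*(-5006) = 4*(-5006) = -20024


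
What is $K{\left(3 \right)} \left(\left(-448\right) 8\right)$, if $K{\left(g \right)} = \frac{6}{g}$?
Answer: $-7168$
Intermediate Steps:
$K{\left(3 \right)} \left(\left(-448\right) 8\right) = \frac{6}{3} \left(\left(-448\right) 8\right) = 6 \cdot \frac{1}{3} \left(-3584\right) = 2 \left(-3584\right) = -7168$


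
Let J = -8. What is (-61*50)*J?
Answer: 24400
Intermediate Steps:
(-61*50)*J = -61*50*(-8) = -3050*(-8) = 24400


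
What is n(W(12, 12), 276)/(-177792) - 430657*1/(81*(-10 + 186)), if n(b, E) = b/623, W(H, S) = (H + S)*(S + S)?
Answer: -124222602377/4112128944 ≈ -30.209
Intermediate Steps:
W(H, S) = 2*S*(H + S) (W(H, S) = (H + S)*(2*S) = 2*S*(H + S))
n(b, E) = b/623 (n(b, E) = b*(1/623) = b/623)
n(W(12, 12), 276)/(-177792) - 430657*1/(81*(-10 + 186)) = ((2*12*(12 + 12))/623)/(-177792) - 430657*1/(81*(-10 + 186)) = ((2*12*24)/623)*(-1/177792) - 430657/(81*176) = ((1/623)*576)*(-1/177792) - 430657/14256 = (576/623)*(-1/177792) - 430657*1/14256 = -3/576898 - 430657/14256 = -124222602377/4112128944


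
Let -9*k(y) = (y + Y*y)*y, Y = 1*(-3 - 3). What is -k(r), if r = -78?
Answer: -3380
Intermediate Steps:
Y = -6 (Y = 1*(-6) = -6)
k(y) = 5*y²/9 (k(y) = -(y - 6*y)*y/9 = -(-5*y)*y/9 = -(-5)*y²/9 = 5*y²/9)
-k(r) = -5*(-78)²/9 = -5*6084/9 = -1*3380 = -3380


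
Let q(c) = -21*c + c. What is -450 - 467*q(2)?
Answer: 18230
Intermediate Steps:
q(c) = -20*c
-450 - 467*q(2) = -450 - (-9340)*2 = -450 - 467*(-40) = -450 + 18680 = 18230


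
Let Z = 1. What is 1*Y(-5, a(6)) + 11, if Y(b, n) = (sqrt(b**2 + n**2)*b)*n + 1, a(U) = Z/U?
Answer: 12 - 5*sqrt(901)/36 ≈ 7.8310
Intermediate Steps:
a(U) = 1/U
Y(b, n) = 1 + b*n*sqrt(b**2 + n**2) (Y(b, n) = (b*sqrt(b**2 + n**2))*n + 1 = b*n*sqrt(b**2 + n**2) + 1 = 1 + b*n*sqrt(b**2 + n**2))
1*Y(-5, a(6)) + 11 = 1*(1 - 5*sqrt((-5)**2 + (1/6)**2)/6) + 11 = 1*(1 - 5*1/6*sqrt(25 + (1/6)**2)) + 11 = 1*(1 - 5*1/6*sqrt(25 + 1/36)) + 11 = 1*(1 - 5*1/6*sqrt(901/36)) + 11 = 1*(1 - 5*1/6*sqrt(901)/6) + 11 = 1*(1 - 5*sqrt(901)/36) + 11 = (1 - 5*sqrt(901)/36) + 11 = 12 - 5*sqrt(901)/36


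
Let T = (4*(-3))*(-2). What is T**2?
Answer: 576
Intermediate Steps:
T = 24 (T = -12*(-2) = 24)
T**2 = 24**2 = 576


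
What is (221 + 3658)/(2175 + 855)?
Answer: 1293/1010 ≈ 1.2802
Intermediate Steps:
(221 + 3658)/(2175 + 855) = 3879/3030 = 3879*(1/3030) = 1293/1010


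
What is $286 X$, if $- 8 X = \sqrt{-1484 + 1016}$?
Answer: $- \frac{429 i \sqrt{13}}{2} \approx - 773.39 i$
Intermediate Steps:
$X = - \frac{3 i \sqrt{13}}{4}$ ($X = - \frac{\sqrt{-1484 + 1016}}{8} = - \frac{\sqrt{-468}}{8} = - \frac{6 i \sqrt{13}}{8} = - \frac{3 i \sqrt{13}}{4} \approx - 2.7042 i$)
$286 X = 286 \left(- \frac{3 i \sqrt{13}}{4}\right) = - \frac{429 i \sqrt{13}}{2}$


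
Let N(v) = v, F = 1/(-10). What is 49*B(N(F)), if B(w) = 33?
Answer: 1617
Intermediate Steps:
F = -⅒ (F = 1*(-⅒) = -⅒ ≈ -0.10000)
49*B(N(F)) = 49*33 = 1617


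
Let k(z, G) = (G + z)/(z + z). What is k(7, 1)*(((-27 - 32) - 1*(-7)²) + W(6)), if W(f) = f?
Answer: -408/7 ≈ -58.286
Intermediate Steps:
k(z, G) = (G + z)/(2*z) (k(z, G) = (G + z)/((2*z)) = (G + z)*(1/(2*z)) = (G + z)/(2*z))
k(7, 1)*(((-27 - 32) - 1*(-7)²) + W(6)) = ((½)*(1 + 7)/7)*(((-27 - 32) - 1*(-7)²) + 6) = ((½)*(⅐)*8)*((-59 - 1*49) + 6) = 4*((-59 - 49) + 6)/7 = 4*(-108 + 6)/7 = (4/7)*(-102) = -408/7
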